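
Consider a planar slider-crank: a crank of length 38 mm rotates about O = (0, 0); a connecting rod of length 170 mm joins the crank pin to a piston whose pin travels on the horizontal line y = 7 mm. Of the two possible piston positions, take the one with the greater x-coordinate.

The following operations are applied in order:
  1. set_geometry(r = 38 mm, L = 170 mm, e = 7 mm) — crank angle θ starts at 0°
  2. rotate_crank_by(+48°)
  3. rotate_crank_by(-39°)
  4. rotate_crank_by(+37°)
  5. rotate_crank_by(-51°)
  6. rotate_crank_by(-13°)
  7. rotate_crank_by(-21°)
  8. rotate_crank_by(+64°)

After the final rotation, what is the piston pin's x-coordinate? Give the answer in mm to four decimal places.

set_geometry: r = 38 mm, L = 170 mm, e = 7 mm; θ ← 0°
rotate_crank_by(+48°): θ ← 0° +48° = 48°
rotate_crank_by(-39°): θ ← 48° -39° = 9°
rotate_crank_by(+37°): θ ← 9° +37° = 46°
rotate_crank_by(-51°): θ ← 46° -51° = -5°
rotate_crank_by(-13°): θ ← -5° -13° = -18°
rotate_crank_by(-21°): θ ← -18° -21° = -39°
rotate_crank_by(+64°): θ ← -39° +64° = 25°
crank pin P = (r cos θ, r sin θ) = (34.439696, 16.059494)
h = r sin θ − e = 16.059494 − 7 = 9.059494
x = r cos θ + √(L² − h²) = 34.439696 + √(28900.0 − 82.0744) = 34.439696 + 169.758433 = 204.198129

204.1981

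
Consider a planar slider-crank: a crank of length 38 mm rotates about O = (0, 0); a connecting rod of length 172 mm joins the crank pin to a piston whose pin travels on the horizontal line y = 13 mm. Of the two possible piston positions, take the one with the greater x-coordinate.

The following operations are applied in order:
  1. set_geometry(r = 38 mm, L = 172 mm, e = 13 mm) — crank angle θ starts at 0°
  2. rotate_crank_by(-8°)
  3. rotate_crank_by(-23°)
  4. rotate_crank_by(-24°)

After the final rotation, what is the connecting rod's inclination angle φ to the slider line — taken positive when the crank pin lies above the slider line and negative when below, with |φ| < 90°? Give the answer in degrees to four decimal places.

set_geometry: r = 38 mm, L = 172 mm, e = 13 mm; θ ← 0°
rotate_crank_by(-8°): θ ← 0° -8° = -8°
rotate_crank_by(-23°): θ ← -8° -23° = -31°
rotate_crank_by(-24°): θ ← -31° -24° = -55°
crank pin P = (r cos θ, r sin θ) = (21.795905, -31.127778)
h = r sin θ − e = -31.127778 − 13 = -44.127778
sin φ = h / L = -44.127778 / 172 = -0.25655685
φ = arcsin(-0.25655685) = -14.865855°

-14.8659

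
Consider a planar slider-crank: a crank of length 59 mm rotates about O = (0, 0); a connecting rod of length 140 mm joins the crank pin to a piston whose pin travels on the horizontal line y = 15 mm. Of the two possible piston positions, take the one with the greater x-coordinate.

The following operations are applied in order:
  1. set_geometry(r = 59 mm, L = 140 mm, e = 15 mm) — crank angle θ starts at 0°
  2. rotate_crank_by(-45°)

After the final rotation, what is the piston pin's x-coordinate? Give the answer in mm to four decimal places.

169.7151

set_geometry: r = 59 mm, L = 140 mm, e = 15 mm; θ ← 0°
rotate_crank_by(-45°): θ ← 0° -45° = -45°
crank pin P = (r cos θ, r sin θ) = (41.719300, -41.719300)
h = r sin θ − e = -41.719300 − 15 = -56.719300
x = r cos θ + √(L² − h²) = 41.719300 + √(19600.0 − 3217.0790) = 41.719300 + 127.995785 = 169.715085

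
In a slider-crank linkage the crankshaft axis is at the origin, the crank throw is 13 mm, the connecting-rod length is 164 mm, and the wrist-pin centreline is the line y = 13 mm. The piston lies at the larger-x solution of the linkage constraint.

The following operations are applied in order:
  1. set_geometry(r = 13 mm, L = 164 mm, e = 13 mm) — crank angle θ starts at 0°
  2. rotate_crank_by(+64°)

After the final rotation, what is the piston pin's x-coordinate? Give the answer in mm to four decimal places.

169.6935

set_geometry: r = 13 mm, L = 164 mm, e = 13 mm; θ ← 0°
rotate_crank_by(+64°): θ ← 0° +64° = 64°
crank pin P = (r cos θ, r sin θ) = (5.698825, 11.684323)
h = r sin θ − e = 11.684323 − 13 = -1.315677
x = r cos θ + √(L² − h²) = 5.698825 + √(26896.0 − 1.7310) = 5.698825 + 163.994722 = 169.693547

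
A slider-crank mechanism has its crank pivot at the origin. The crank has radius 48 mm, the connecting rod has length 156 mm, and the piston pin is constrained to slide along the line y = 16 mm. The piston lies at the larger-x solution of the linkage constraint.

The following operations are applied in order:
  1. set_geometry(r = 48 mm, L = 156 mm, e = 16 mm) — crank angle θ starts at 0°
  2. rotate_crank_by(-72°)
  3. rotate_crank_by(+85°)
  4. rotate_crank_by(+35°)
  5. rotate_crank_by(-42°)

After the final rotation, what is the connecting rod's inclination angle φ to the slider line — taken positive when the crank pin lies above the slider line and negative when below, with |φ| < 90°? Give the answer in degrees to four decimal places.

set_geometry: r = 48 mm, L = 156 mm, e = 16 mm; θ ← 0°
rotate_crank_by(-72°): θ ← 0° -72° = -72°
rotate_crank_by(+85°): θ ← -72° +85° = 13°
rotate_crank_by(+35°): θ ← 13° +35° = 48°
rotate_crank_by(-42°): θ ← 48° -42° = 6°
crank pin P = (r cos θ, r sin θ) = (47.737051, 5.017366)
h = r sin θ − e = 5.017366 − 16 = -10.982634
sin φ = h / L = -10.982634 / 156 = -0.07040150
φ = arcsin(-0.07040150) = -4.037048°

-4.0370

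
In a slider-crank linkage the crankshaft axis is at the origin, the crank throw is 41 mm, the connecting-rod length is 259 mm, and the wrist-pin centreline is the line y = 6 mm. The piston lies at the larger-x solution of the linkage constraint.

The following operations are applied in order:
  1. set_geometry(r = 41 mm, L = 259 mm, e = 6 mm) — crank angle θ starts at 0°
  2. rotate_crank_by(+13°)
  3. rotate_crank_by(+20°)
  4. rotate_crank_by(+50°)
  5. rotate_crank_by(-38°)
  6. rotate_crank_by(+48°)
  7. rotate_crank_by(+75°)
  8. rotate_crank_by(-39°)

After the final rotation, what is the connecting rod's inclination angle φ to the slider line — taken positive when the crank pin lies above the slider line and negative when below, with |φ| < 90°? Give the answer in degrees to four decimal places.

set_geometry: r = 41 mm, L = 259 mm, e = 6 mm; θ ← 0°
rotate_crank_by(+13°): θ ← 0° +13° = 13°
rotate_crank_by(+20°): θ ← 13° +20° = 33°
rotate_crank_by(+50°): θ ← 33° +50° = 83°
rotate_crank_by(-38°): θ ← 83° -38° = 45°
rotate_crank_by(+48°): θ ← 45° +48° = 93°
rotate_crank_by(+75°): θ ← 93° +75° = 168°
rotate_crank_by(-39°): θ ← 168° -39° = 129°
crank pin P = (r cos θ, r sin θ) = (-25.802136, 31.862984)
h = r sin θ − e = 31.862984 − 6 = 25.862984
sin φ = h / L = 25.862984 / 259 = 0.09985708
φ = arcsin(0.09985708) = 5.730941°

5.7309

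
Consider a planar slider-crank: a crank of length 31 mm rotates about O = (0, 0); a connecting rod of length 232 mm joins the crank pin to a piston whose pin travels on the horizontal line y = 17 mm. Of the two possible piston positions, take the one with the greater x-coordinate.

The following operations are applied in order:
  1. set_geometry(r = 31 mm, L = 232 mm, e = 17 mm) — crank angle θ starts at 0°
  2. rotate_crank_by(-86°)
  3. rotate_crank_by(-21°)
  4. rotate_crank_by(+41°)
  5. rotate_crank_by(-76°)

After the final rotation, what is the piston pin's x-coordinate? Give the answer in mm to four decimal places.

set_geometry: r = 31 mm, L = 232 mm, e = 17 mm; θ ← 0°
rotate_crank_by(-86°): θ ← 0° -86° = -86°
rotate_crank_by(-21°): θ ← -86° -21° = -107°
rotate_crank_by(+41°): θ ← -107° +41° = -66°
rotate_crank_by(-76°): θ ← -66° -76° = -142°
crank pin P = (r cos θ, r sin θ) = (-24.428333, -19.085506)
h = r sin θ − e = -19.085506 − 17 = -36.085506
x = r cos θ + √(L² − h²) = -24.428333 + √(53824.0 − 1302.1637) = -24.428333 + 229.176430 = 204.748097

204.7481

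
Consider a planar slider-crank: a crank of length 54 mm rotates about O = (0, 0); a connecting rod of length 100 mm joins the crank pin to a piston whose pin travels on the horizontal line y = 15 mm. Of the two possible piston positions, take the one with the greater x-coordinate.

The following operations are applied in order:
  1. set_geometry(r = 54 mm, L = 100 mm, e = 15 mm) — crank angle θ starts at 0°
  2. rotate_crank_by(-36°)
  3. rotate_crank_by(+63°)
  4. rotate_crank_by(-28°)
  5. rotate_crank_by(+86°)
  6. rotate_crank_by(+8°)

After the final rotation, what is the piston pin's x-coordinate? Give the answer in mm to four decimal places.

89.2867

set_geometry: r = 54 mm, L = 100 mm, e = 15 mm; θ ← 0°
rotate_crank_by(-36°): θ ← 0° -36° = -36°
rotate_crank_by(+63°): θ ← -36° +63° = 27°
rotate_crank_by(-28°): θ ← 27° -28° = -1°
rotate_crank_by(+86°): θ ← -1° +86° = 85°
rotate_crank_by(+8°): θ ← 85° +8° = 93°
crank pin P = (r cos θ, r sin θ) = (-2.826142, 53.925995)
h = r sin θ − e = 53.925995 − 15 = 38.925995
x = r cos θ + √(L² − h²) = -2.826142 + √(10000.0 − 1515.2331) = -2.826142 + 92.112795 = 89.286653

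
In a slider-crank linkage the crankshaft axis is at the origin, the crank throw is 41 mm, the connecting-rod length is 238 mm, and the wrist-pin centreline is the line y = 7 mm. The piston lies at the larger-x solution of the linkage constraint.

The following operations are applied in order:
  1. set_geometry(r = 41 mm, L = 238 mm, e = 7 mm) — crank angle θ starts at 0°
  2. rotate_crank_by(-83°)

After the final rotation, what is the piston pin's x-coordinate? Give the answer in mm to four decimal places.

set_geometry: r = 41 mm, L = 238 mm, e = 7 mm; θ ← 0°
rotate_crank_by(-83°): θ ← 0° -83° = -83°
crank pin P = (r cos θ, r sin θ) = (4.996643, -40.694392)
h = r sin θ − e = -40.694392 − 7 = -47.694392
x = r cos θ + √(L² − h²) = 4.996643 + √(56644.0 − 2274.7550) = 4.996643 + 233.172136 = 238.168779

238.1688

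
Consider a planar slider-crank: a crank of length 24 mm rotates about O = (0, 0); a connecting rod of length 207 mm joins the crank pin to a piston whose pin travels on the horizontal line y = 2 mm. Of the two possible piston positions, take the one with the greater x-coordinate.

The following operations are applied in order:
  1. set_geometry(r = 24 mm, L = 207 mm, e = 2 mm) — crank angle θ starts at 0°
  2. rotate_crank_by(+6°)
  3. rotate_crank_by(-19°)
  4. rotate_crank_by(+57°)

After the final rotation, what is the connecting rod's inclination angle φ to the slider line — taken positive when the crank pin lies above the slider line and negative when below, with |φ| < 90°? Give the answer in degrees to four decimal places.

4.0644

set_geometry: r = 24 mm, L = 207 mm, e = 2 mm; θ ← 0°
rotate_crank_by(+6°): θ ← 0° +6° = 6°
rotate_crank_by(-19°): θ ← 6° -19° = -13°
rotate_crank_by(+57°): θ ← -13° +57° = 44°
crank pin P = (r cos θ, r sin θ) = (17.264155, 16.671801)
h = r sin θ − e = 16.671801 − 2 = 14.671801
sin φ = h / L = 14.671801 / 207 = 0.07087827
φ = arcsin(0.07087827) = 4.064433°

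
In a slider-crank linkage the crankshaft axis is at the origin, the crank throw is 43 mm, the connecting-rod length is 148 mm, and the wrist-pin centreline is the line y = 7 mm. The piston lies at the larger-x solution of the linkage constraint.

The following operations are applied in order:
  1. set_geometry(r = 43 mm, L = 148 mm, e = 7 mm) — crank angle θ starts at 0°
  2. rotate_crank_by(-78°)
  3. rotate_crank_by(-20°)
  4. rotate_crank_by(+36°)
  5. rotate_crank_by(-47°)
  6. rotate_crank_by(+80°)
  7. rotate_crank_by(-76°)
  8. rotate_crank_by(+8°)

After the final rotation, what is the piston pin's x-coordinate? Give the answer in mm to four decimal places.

134.1725

set_geometry: r = 43 mm, L = 148 mm, e = 7 mm; θ ← 0°
rotate_crank_by(-78°): θ ← 0° -78° = -78°
rotate_crank_by(-20°): θ ← -78° -20° = -98°
rotate_crank_by(+36°): θ ← -98° +36° = -62°
rotate_crank_by(-47°): θ ← -62° -47° = -109°
rotate_crank_by(+80°): θ ← -109° +80° = -29°
rotate_crank_by(-76°): θ ← -29° -76° = -105°
rotate_crank_by(+8°): θ ← -105° +8° = -97°
crank pin P = (r cos θ, r sin θ) = (-5.240382, -42.679485)
h = r sin θ − e = -42.679485 − 7 = -49.679485
x = r cos θ + √(L² − h²) = -5.240382 + √(21904.0 − 2468.0512) = -5.240382 + 139.412872 = 134.172490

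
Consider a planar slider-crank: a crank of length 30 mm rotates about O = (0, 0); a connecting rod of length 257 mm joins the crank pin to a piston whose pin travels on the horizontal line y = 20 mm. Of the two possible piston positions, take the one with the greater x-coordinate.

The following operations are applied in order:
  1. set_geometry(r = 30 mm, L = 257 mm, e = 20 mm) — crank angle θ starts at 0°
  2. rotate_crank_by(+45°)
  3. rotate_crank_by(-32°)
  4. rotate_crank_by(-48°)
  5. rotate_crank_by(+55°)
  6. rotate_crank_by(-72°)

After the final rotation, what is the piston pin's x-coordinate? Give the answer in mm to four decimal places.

set_geometry: r = 30 mm, L = 257 mm, e = 20 mm; θ ← 0°
rotate_crank_by(+45°): θ ← 0° +45° = 45°
rotate_crank_by(-32°): θ ← 45° -32° = 13°
rotate_crank_by(-48°): θ ← 13° -48° = -35°
rotate_crank_by(+55°): θ ← -35° +55° = 20°
rotate_crank_by(-72°): θ ← 20° -72° = -52°
crank pin P = (r cos θ, r sin θ) = (18.469844, -23.640323)
h = r sin θ − e = -23.640323 − 20 = -43.640323
x = r cos θ + √(L² − h²) = 18.469844 + √(66049.0 − 1904.4778) = 18.469844 + 253.267689 = 271.737533

271.7375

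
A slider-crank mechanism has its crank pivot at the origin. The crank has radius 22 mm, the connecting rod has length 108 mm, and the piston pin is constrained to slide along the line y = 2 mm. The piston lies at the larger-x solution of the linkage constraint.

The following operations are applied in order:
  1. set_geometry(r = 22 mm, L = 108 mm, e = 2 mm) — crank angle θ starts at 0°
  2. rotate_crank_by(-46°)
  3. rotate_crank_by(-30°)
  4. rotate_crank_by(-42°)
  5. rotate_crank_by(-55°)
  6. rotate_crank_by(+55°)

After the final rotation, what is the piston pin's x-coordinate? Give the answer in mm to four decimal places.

95.5252

set_geometry: r = 22 mm, L = 108 mm, e = 2 mm; θ ← 0°
rotate_crank_by(-46°): θ ← 0° -46° = -46°
rotate_crank_by(-30°): θ ← -46° -30° = -76°
rotate_crank_by(-42°): θ ← -76° -42° = -118°
rotate_crank_by(-55°): θ ← -118° -55° = -173°
rotate_crank_by(+55°): θ ← -173° +55° = -118°
crank pin P = (r cos θ, r sin θ) = (-10.328374, -19.424847)
h = r sin θ − e = -19.424847 − 2 = -21.424847
x = r cos θ + √(L² − h²) = -10.328374 + √(11664.0 − 459.0241) = -10.328374 + 105.853559 = 95.525185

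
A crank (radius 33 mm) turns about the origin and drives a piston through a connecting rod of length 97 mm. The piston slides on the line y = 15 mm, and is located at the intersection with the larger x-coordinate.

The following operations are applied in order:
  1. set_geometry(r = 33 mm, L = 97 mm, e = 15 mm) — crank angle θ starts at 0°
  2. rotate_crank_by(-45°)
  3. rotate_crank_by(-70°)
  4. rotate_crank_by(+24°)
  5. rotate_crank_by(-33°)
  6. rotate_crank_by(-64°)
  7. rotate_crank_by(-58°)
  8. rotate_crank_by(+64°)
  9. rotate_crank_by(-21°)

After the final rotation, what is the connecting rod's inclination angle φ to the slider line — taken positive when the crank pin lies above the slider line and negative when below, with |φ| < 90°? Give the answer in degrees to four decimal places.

set_geometry: r = 33 mm, L = 97 mm, e = 15 mm; θ ← 0°
rotate_crank_by(-45°): θ ← 0° -45° = -45°
rotate_crank_by(-70°): θ ← -45° -70° = -115°
rotate_crank_by(+24°): θ ← -115° +24° = -91°
rotate_crank_by(-33°): θ ← -91° -33° = -124°
rotate_crank_by(-64°): θ ← -124° -64° = -188°
rotate_crank_by(-58°): θ ← -188° -58° = -246°
rotate_crank_by(+64°): θ ← -246° +64° = -182°
rotate_crank_by(-21°): θ ← -182° -21° = -203°
crank pin P = (r cos θ, r sin θ) = (-30.376660, 12.894127)
h = r sin θ − e = 12.894127 − 15 = -2.105873
sin φ = h / L = -2.105873 / 97 = -0.02171003
φ = arcsin(-0.02171003) = -1.243991°

-1.2440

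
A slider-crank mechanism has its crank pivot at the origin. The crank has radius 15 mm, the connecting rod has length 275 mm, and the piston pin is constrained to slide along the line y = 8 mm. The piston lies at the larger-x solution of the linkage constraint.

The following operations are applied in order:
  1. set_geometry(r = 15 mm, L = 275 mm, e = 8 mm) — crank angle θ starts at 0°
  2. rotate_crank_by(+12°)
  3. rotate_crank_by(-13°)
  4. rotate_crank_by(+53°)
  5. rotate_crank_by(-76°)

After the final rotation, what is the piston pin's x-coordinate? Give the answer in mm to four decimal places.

set_geometry: r = 15 mm, L = 275 mm, e = 8 mm; θ ← 0°
rotate_crank_by(+12°): θ ← 0° +12° = 12°
rotate_crank_by(-13°): θ ← 12° -13° = -1°
rotate_crank_by(+53°): θ ← -1° +53° = 52°
rotate_crank_by(-76°): θ ← 52° -76° = -24°
crank pin P = (r cos θ, r sin θ) = (13.703182, -6.101050)
h = r sin θ − e = -6.101050 − 8 = -14.101050
x = r cos θ + √(L² − h²) = 13.703182 + √(75625.0 − 198.8396) = 13.703182 + 274.638236 = 288.341417

288.3414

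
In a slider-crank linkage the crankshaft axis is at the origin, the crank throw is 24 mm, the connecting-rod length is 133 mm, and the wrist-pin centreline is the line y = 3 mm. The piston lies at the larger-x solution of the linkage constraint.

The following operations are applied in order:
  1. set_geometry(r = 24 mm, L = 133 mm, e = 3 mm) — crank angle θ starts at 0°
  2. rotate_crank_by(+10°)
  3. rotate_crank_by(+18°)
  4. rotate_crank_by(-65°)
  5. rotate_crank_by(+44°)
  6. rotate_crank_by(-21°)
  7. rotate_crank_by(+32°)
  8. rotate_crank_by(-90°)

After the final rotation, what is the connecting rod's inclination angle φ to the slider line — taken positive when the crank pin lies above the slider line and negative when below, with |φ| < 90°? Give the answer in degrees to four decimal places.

-11.1966

set_geometry: r = 24 mm, L = 133 mm, e = 3 mm; θ ← 0°
rotate_crank_by(+10°): θ ← 0° +10° = 10°
rotate_crank_by(+18°): θ ← 10° +18° = 28°
rotate_crank_by(-65°): θ ← 28° -65° = -37°
rotate_crank_by(+44°): θ ← -37° +44° = 7°
rotate_crank_by(-21°): θ ← 7° -21° = -14°
rotate_crank_by(+32°): θ ← -14° +32° = 18°
rotate_crank_by(-90°): θ ← 18° -90° = -72°
crank pin P = (r cos θ, r sin θ) = (7.416408, -22.825356)
h = r sin θ − e = -22.825356 − 3 = -25.825356
sin φ = h / L = -25.825356 / 133 = -0.19417561
φ = arcsin(-0.19417561) = -11.196569°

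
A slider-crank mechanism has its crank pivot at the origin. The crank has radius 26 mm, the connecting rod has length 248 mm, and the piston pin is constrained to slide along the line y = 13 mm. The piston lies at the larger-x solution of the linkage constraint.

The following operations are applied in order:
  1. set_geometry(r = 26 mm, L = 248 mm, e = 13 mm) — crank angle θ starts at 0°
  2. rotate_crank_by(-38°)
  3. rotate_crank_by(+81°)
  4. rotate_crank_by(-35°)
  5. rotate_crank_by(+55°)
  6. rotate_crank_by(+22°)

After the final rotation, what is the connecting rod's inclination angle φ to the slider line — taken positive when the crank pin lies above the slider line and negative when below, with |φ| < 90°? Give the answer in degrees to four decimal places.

2.9819

set_geometry: r = 26 mm, L = 248 mm, e = 13 mm; θ ← 0°
rotate_crank_by(-38°): θ ← 0° -38° = -38°
rotate_crank_by(+81°): θ ← -38° +81° = 43°
rotate_crank_by(-35°): θ ← 43° -35° = 8°
rotate_crank_by(+55°): θ ← 8° +55° = 63°
rotate_crank_by(+22°): θ ← 63° +22° = 85°
crank pin P = (r cos θ, r sin θ) = (2.266049, 25.901062)
h = r sin θ − e = 25.901062 − 13 = 12.901062
sin φ = h / L = 12.901062 / 248 = 0.05202041
φ = arcsin(0.05202041) = 2.981896°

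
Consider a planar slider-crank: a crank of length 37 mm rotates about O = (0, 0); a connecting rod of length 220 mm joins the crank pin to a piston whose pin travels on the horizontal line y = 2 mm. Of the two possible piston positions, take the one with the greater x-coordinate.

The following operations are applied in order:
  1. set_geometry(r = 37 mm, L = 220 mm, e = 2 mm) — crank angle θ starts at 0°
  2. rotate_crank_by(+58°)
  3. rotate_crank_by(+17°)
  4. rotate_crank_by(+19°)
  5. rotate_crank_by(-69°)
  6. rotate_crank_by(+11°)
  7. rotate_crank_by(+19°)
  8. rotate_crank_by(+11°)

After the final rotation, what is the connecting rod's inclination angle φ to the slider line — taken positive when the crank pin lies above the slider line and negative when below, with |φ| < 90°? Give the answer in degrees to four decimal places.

8.3113

set_geometry: r = 37 mm, L = 220 mm, e = 2 mm; θ ← 0°
rotate_crank_by(+58°): θ ← 0° +58° = 58°
rotate_crank_by(+17°): θ ← 58° +17° = 75°
rotate_crank_by(+19°): θ ← 75° +19° = 94°
rotate_crank_by(-69°): θ ← 94° -69° = 25°
rotate_crank_by(+11°): θ ← 25° +11° = 36°
rotate_crank_by(+19°): θ ← 36° +19° = 55°
rotate_crank_by(+11°): θ ← 55° +11° = 66°
crank pin P = (r cos θ, r sin θ) = (15.049256, 33.801182)
h = r sin θ − e = 33.801182 − 2 = 31.801182
sin φ = h / L = 31.801182 / 220 = 0.14455083
φ = arcsin(0.14455083) = 8.311269°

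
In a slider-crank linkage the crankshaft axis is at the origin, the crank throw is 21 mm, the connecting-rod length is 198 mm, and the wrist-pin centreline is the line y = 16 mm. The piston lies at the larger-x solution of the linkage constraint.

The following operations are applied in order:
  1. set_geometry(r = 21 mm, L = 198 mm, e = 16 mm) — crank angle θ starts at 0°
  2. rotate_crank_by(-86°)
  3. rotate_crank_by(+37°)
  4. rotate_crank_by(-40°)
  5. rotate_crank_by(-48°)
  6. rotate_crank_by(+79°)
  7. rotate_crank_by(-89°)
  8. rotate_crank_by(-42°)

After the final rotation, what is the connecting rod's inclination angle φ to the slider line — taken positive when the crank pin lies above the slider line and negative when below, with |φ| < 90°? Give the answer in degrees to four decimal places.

-3.6819

set_geometry: r = 21 mm, L = 198 mm, e = 16 mm; θ ← 0°
rotate_crank_by(-86°): θ ← 0° -86° = -86°
rotate_crank_by(+37°): θ ← -86° +37° = -49°
rotate_crank_by(-40°): θ ← -49° -40° = -89°
rotate_crank_by(-48°): θ ← -89° -48° = -137°
rotate_crank_by(+79°): θ ← -137° +79° = -58°
rotate_crank_by(-89°): θ ← -58° -89° = -147°
rotate_crank_by(-42°): θ ← -147° -42° = -189°
crank pin P = (r cos θ, r sin θ) = (-20.741455, 3.285124)
h = r sin θ − e = 3.285124 − 16 = -12.714876
sin φ = h / L = -12.714876 / 198 = -0.06421655
φ = arcsin(-0.06421655) = -3.681871°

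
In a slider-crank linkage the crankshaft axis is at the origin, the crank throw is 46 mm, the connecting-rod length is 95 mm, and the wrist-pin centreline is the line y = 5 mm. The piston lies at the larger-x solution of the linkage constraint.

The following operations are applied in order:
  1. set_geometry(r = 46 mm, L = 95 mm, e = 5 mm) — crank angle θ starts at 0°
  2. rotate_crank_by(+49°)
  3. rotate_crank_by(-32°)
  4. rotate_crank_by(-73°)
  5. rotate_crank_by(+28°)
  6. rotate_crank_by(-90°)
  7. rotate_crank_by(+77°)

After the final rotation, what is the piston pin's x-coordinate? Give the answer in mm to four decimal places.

set_geometry: r = 46 mm, L = 95 mm, e = 5 mm; θ ← 0°
rotate_crank_by(+49°): θ ← 0° +49° = 49°
rotate_crank_by(-32°): θ ← 49° -32° = 17°
rotate_crank_by(-73°): θ ← 17° -73° = -56°
rotate_crank_by(+28°): θ ← -56° +28° = -28°
rotate_crank_by(-90°): θ ← -28° -90° = -118°
rotate_crank_by(+77°): θ ← -118° +77° = -41°
crank pin P = (r cos θ, r sin θ) = (34.716641, -30.178715)
h = r sin θ − e = -30.178715 − 5 = -35.178715
x = r cos θ + √(L² − h²) = 34.716641 + √(9025.0 − 1237.5420) = 34.716641 + 88.246575 = 122.963216

122.9632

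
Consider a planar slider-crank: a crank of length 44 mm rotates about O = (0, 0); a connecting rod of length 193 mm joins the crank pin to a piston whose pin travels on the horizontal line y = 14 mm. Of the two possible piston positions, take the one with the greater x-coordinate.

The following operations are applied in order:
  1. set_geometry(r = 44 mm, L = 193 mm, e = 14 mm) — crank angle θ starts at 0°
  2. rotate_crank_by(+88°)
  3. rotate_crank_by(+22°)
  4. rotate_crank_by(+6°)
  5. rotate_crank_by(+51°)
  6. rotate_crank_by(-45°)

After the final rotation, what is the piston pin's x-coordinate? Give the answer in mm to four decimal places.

set_geometry: r = 44 mm, L = 193 mm, e = 14 mm; θ ← 0°
rotate_crank_by(+88°): θ ← 0° +88° = 88°
rotate_crank_by(+22°): θ ← 88° +22° = 110°
rotate_crank_by(+6°): θ ← 110° +6° = 116°
rotate_crank_by(+51°): θ ← 116° +51° = 167°
rotate_crank_by(-45°): θ ← 167° -45° = 122°
crank pin P = (r cos θ, r sin θ) = (-23.316448, 37.314116)
h = r sin θ − e = 37.314116 − 14 = 23.314116
x = r cos θ + √(L² − h²) = -23.316448 + √(37249.0 − 543.5480) = -23.316448 + 191.586670 = 168.270222

168.2702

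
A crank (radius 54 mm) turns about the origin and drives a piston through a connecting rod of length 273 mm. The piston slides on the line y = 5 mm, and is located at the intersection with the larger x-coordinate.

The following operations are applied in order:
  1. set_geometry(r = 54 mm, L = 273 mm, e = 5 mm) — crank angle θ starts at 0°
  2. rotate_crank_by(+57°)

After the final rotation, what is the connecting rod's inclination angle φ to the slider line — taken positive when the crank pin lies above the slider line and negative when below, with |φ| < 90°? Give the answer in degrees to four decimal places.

8.4865

set_geometry: r = 54 mm, L = 273 mm, e = 5 mm; θ ← 0°
rotate_crank_by(+57°): θ ← 0° +57° = 57°
crank pin P = (r cos θ, r sin θ) = (29.410508, 45.288211)
h = r sin θ − e = 45.288211 − 5 = 40.288211
sin φ = h / L = 40.288211 / 273 = 0.14757586
φ = arcsin(0.14757586) = 8.486470°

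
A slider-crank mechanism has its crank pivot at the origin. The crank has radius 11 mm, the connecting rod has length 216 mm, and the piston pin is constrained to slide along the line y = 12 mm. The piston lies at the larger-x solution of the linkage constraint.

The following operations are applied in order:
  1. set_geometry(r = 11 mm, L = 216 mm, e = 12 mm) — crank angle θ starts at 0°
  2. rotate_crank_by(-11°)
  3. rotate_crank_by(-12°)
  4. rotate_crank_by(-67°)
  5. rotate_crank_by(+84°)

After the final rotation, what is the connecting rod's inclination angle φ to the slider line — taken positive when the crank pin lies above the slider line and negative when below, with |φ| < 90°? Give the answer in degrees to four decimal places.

-3.4903

set_geometry: r = 11 mm, L = 216 mm, e = 12 mm; θ ← 0°
rotate_crank_by(-11°): θ ← 0° -11° = -11°
rotate_crank_by(-12°): θ ← -11° -12° = -23°
rotate_crank_by(-67°): θ ← -23° -67° = -90°
rotate_crank_by(+84°): θ ← -90° +84° = -6°
crank pin P = (r cos θ, r sin θ) = (10.939741, -1.149813)
h = r sin θ − e = -1.149813 − 12 = -13.149813
sin φ = h / L = -13.149813 / 216 = -0.06087876
φ = arcsin(-0.06087876) = -3.490254°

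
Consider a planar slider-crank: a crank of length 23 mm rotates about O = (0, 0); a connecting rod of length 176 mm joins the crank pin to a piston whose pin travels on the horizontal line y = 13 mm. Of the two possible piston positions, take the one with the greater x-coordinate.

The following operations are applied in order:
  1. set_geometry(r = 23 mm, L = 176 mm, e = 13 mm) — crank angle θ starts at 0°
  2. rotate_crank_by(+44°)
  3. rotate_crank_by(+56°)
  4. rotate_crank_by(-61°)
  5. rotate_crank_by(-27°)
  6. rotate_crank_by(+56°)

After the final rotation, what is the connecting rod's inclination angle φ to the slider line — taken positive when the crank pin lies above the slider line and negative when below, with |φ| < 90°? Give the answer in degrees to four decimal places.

2.7112

set_geometry: r = 23 mm, L = 176 mm, e = 13 mm; θ ← 0°
rotate_crank_by(+44°): θ ← 0° +44° = 44°
rotate_crank_by(+56°): θ ← 44° +56° = 100°
rotate_crank_by(-61°): θ ← 100° -61° = 39°
rotate_crank_by(-27°): θ ← 39° -27° = 12°
rotate_crank_by(+56°): θ ← 12° +56° = 68°
crank pin P = (r cos θ, r sin θ) = (8.615952, 21.325229)
h = r sin θ − e = 21.325229 − 13 = 8.325229
sin φ = h / L = 8.325229 / 176 = 0.04730244
φ = arcsin(0.04730244) = 2.711242°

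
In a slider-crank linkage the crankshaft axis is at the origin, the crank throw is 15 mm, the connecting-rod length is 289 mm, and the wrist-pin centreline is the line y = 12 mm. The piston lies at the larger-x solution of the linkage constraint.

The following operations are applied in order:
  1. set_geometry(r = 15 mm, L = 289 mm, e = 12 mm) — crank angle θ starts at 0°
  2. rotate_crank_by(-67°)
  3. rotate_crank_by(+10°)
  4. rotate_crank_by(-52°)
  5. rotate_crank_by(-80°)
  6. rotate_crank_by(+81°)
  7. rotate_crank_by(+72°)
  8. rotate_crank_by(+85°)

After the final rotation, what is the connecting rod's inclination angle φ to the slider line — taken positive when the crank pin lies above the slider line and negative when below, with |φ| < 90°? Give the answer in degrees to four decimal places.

-0.1347

set_geometry: r = 15 mm, L = 289 mm, e = 12 mm; θ ← 0°
rotate_crank_by(-67°): θ ← 0° -67° = -67°
rotate_crank_by(+10°): θ ← -67° +10° = -57°
rotate_crank_by(-52°): θ ← -57° -52° = -109°
rotate_crank_by(-80°): θ ← -109° -80° = -189°
rotate_crank_by(+81°): θ ← -189° +81° = -108°
rotate_crank_by(+72°): θ ← -108° +72° = -36°
rotate_crank_by(+85°): θ ← -36° +85° = 49°
crank pin P = (r cos θ, r sin θ) = (9.840885, 11.320644)
h = r sin θ − e = 11.320644 − 12 = -0.679356
sin φ = h / L = -0.679356 / 289 = -0.00235071
φ = arcsin(-0.00235071) = -0.134686°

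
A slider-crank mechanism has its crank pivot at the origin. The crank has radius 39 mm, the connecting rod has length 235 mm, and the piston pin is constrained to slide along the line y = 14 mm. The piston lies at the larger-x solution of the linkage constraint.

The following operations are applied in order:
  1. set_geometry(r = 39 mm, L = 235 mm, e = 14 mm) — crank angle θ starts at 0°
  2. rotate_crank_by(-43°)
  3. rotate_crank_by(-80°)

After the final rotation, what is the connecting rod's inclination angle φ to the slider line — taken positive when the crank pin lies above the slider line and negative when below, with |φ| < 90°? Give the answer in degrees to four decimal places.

-11.4643

set_geometry: r = 39 mm, L = 235 mm, e = 14 mm; θ ← 0°
rotate_crank_by(-43°): θ ← 0° -43° = -43°
rotate_crank_by(-80°): θ ← -43° -80° = -123°
crank pin P = (r cos θ, r sin θ) = (-21.240922, -32.708152)
h = r sin θ − e = -32.708152 − 14 = -46.708152
sin φ = h / L = -46.708152 / 235 = -0.19875809
φ = arcsin(-0.19875809) = -11.464345°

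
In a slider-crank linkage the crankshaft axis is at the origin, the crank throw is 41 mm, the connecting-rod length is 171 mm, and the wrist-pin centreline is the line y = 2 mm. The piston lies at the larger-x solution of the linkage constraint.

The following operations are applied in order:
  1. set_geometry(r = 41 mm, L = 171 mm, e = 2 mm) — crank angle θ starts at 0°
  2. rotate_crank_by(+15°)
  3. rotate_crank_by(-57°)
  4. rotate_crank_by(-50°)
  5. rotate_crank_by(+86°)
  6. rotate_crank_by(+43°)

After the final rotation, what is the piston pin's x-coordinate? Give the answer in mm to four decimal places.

202.2341

set_geometry: r = 41 mm, L = 171 mm, e = 2 mm; θ ← 0°
rotate_crank_by(+15°): θ ← 0° +15° = 15°
rotate_crank_by(-57°): θ ← 15° -57° = -42°
rotate_crank_by(-50°): θ ← -42° -50° = -92°
rotate_crank_by(+86°): θ ← -92° +86° = -6°
rotate_crank_by(+43°): θ ← -6° +43° = 37°
crank pin P = (r cos θ, r sin θ) = (32.744056, 24.674416)
h = r sin θ − e = 24.674416 − 2 = 22.674416
x = r cos θ + √(L² − h²) = 32.744056 + √(29241.0 − 514.1291) = 32.744056 + 169.490032 = 202.234088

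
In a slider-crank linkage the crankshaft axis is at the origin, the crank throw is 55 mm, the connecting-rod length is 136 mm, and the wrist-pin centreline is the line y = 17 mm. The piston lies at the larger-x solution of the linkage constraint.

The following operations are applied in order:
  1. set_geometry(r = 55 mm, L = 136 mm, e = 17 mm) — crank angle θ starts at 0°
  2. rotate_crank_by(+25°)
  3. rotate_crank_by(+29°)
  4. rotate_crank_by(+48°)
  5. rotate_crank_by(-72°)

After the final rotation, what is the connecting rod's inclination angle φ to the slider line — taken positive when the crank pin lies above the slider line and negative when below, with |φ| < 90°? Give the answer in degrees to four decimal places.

set_geometry: r = 55 mm, L = 136 mm, e = 17 mm; θ ← 0°
rotate_crank_by(+25°): θ ← 0° +25° = 25°
rotate_crank_by(+29°): θ ← 25° +29° = 54°
rotate_crank_by(+48°): θ ← 54° +48° = 102°
rotate_crank_by(-72°): θ ← 102° -72° = 30°
crank pin P = (r cos θ, r sin θ) = (47.631397, 27.500000)
h = r sin θ − e = 27.500000 − 17 = 10.500000
sin φ = h / L = 10.500000 / 136 = 0.07720588
φ = arcsin(0.07720588) = 4.427978°

4.4280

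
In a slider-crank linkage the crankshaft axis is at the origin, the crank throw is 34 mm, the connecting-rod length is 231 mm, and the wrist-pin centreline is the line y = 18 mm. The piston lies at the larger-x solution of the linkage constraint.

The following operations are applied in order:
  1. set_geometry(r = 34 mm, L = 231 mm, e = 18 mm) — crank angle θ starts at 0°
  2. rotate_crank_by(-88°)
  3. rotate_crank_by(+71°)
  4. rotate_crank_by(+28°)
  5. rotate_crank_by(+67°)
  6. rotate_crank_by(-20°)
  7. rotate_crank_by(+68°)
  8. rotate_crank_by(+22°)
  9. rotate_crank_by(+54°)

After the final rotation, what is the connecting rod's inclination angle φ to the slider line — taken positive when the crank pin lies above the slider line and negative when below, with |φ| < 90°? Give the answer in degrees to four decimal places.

set_geometry: r = 34 mm, L = 231 mm, e = 18 mm; θ ← 0°
rotate_crank_by(-88°): θ ← 0° -88° = -88°
rotate_crank_by(+71°): θ ← -88° +71° = -17°
rotate_crank_by(+28°): θ ← -17° +28° = 11°
rotate_crank_by(+67°): θ ← 11° +67° = 78°
rotate_crank_by(-20°): θ ← 78° -20° = 58°
rotate_crank_by(+68°): θ ← 58° +68° = 126°
rotate_crank_by(+22°): θ ← 126° +22° = 148°
rotate_crank_by(+54°): θ ← 148° +54° = 202°
crank pin P = (r cos θ, r sin θ) = (-31.524251, -12.736624)
h = r sin θ − e = -12.736624 − 18 = -30.736624
sin φ = h / L = -30.736624 / 231 = -0.13305898
φ = arcsin(-0.13305898) = -7.646395°

-7.6464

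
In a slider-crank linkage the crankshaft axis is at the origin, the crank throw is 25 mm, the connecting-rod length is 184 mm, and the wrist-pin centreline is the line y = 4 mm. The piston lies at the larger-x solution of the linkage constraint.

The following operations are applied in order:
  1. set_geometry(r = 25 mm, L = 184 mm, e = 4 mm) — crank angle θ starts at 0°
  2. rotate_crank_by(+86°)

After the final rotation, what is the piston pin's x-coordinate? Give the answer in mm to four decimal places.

set_geometry: r = 25 mm, L = 184 mm, e = 4 mm; θ ← 0°
rotate_crank_by(+86°): θ ← 0° +86° = 86°
crank pin P = (r cos θ, r sin θ) = (1.743912, 24.939101)
h = r sin θ − e = 24.939101 − 4 = 20.939101
x = r cos θ + √(L² − h²) = 1.743912 + √(33856.0 − 438.4460) = 1.743912 + 182.804688 = 184.548600

184.5486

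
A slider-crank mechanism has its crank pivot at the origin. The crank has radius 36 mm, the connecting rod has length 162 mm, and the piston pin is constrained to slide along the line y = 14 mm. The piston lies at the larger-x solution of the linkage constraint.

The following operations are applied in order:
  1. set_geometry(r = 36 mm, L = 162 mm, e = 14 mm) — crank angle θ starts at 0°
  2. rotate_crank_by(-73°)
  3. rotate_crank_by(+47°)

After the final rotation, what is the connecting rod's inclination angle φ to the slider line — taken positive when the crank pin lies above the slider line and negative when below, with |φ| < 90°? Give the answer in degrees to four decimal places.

-10.5933

set_geometry: r = 36 mm, L = 162 mm, e = 14 mm; θ ← 0°
rotate_crank_by(-73°): θ ← 0° -73° = -73°
rotate_crank_by(+47°): θ ← -73° +47° = -26°
crank pin P = (r cos θ, r sin θ) = (32.356586, -15.781361)
h = r sin θ − e = -15.781361 − 14 = -29.781361
sin φ = h / L = -29.781361 / 162 = -0.18383556
φ = arcsin(-0.18383556) = -10.593251°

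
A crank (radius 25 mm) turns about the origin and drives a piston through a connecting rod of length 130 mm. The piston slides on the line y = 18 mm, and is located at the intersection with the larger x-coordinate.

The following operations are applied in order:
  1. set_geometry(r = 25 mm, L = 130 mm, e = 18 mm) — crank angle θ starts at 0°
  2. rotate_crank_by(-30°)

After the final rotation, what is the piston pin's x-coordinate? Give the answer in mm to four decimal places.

set_geometry: r = 25 mm, L = 130 mm, e = 18 mm; θ ← 0°
rotate_crank_by(-30°): θ ← 0° -30° = -30°
crank pin P = (r cos θ, r sin θ) = (21.650635, -12.500000)
h = r sin θ − e = -12.500000 − 18 = -30.500000
x = r cos θ + √(L² − h²) = 21.650635 + √(16900.0 − 930.2500) = 21.650635 + 126.371476 = 148.022111

148.0221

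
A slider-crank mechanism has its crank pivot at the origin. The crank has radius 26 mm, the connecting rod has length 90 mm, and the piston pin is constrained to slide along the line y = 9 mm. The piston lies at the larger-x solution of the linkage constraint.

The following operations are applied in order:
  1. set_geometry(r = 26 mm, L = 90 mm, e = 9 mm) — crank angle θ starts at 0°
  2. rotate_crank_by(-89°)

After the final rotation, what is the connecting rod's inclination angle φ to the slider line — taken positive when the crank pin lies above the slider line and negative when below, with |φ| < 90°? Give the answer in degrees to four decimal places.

set_geometry: r = 26 mm, L = 90 mm, e = 9 mm; θ ← 0°
rotate_crank_by(-89°): θ ← 0° -89° = -89°
crank pin P = (r cos θ, r sin θ) = (0.453763, -25.996040)
h = r sin θ − e = -25.996040 − 9 = -34.996040
sin φ = h / L = -34.996040 / 90 = -0.38884489
φ = arcsin(-0.38884489) = -22.882644°

-22.8826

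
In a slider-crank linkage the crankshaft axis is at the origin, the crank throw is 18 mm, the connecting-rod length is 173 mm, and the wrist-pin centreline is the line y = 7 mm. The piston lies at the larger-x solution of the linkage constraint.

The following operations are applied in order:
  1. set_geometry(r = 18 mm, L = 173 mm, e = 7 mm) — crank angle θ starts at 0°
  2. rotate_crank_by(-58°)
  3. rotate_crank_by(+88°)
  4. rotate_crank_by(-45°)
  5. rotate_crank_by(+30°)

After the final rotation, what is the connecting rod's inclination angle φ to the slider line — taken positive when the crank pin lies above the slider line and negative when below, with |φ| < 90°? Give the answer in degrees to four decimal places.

set_geometry: r = 18 mm, L = 173 mm, e = 7 mm; θ ← 0°
rotate_crank_by(-58°): θ ← 0° -58° = -58°
rotate_crank_by(+88°): θ ← -58° +88° = 30°
rotate_crank_by(-45°): θ ← 30° -45° = -15°
rotate_crank_by(+30°): θ ← -15° +30° = 15°
crank pin P = (r cos θ, r sin θ) = (17.386665, 4.658743)
h = r sin θ − e = 4.658743 − 7 = -2.341257
sin φ = h / L = -2.341257 / 173 = -0.01353328
φ = arcsin(-0.01353328) = -0.775423°

-0.7754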